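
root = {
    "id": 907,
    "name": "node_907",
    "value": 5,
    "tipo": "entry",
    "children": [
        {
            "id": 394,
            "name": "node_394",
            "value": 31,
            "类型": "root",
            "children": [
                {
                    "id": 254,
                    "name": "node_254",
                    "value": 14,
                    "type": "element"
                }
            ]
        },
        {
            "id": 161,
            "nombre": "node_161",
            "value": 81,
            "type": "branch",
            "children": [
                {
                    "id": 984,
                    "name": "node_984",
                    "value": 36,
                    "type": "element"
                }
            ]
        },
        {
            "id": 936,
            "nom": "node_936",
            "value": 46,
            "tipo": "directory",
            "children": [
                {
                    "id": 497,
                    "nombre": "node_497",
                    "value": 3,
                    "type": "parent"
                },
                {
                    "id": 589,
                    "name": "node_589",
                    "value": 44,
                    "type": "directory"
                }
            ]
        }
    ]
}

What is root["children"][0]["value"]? 31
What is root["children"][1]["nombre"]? "node_161"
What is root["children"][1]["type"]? "branch"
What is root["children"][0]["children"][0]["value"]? 14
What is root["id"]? 907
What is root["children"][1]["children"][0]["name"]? "node_984"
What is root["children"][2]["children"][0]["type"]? "parent"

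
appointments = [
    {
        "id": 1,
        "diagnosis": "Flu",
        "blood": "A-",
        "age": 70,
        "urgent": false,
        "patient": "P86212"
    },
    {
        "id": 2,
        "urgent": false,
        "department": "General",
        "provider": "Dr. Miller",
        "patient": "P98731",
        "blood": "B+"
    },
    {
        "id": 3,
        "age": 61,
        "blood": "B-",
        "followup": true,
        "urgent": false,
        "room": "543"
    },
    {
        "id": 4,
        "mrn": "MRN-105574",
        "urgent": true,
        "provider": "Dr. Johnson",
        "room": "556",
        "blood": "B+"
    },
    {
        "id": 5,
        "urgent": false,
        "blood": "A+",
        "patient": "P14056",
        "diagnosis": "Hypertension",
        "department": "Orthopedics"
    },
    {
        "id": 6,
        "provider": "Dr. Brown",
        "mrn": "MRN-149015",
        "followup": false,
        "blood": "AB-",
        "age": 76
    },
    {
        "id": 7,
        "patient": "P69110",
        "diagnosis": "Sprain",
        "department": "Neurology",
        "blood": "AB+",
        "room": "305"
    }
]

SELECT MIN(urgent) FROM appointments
False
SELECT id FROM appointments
[1, 2, 3, 4, 5, 6, 7]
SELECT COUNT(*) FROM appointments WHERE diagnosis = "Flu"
1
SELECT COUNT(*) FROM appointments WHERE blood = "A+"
1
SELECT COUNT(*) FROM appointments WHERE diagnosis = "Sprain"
1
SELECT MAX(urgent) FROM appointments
True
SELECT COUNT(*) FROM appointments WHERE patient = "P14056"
1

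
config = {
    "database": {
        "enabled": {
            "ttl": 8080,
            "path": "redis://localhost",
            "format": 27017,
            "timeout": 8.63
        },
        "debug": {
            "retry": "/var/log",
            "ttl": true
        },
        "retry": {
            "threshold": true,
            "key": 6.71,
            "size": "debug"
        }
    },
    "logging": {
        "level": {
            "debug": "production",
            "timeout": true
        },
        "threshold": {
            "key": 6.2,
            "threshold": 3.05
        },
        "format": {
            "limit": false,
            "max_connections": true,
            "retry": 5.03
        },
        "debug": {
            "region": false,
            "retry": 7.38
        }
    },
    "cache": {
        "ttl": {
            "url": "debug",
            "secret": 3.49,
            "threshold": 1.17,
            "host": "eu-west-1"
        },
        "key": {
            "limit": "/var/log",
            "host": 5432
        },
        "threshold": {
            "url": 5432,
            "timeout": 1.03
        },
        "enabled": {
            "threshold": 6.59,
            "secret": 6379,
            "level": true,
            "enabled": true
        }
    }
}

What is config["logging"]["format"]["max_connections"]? True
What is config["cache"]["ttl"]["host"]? "eu-west-1"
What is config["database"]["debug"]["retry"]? "/var/log"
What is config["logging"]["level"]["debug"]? "production"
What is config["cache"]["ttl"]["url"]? "debug"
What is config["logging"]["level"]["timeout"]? True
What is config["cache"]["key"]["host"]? 5432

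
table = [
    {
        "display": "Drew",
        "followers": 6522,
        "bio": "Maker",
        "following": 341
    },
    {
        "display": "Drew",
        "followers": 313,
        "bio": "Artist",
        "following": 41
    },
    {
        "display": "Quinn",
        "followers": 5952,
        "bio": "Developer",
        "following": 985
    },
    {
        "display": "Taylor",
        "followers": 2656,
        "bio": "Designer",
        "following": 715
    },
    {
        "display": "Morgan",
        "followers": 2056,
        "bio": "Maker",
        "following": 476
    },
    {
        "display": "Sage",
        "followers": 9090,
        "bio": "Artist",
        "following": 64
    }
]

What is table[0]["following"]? 341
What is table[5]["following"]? 64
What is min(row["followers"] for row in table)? 313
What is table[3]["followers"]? 2656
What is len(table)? 6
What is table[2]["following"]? 985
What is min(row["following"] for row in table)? 41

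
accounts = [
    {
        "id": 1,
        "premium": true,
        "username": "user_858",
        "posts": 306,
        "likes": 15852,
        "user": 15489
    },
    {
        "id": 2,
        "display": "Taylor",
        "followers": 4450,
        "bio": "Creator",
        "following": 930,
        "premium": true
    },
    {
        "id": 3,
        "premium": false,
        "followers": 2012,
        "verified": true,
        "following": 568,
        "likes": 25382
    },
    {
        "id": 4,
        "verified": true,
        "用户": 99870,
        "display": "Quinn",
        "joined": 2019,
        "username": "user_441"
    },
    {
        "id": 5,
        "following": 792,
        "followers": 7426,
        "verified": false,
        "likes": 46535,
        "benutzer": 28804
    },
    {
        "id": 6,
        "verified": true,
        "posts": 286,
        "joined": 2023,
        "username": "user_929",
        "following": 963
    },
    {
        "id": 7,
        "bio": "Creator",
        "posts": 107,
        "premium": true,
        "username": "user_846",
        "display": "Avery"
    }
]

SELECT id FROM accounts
[1, 2, 3, 4, 5, 6, 7]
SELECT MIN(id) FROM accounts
1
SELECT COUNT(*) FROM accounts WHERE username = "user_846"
1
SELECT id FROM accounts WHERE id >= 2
[2, 3, 4, 5, 6, 7]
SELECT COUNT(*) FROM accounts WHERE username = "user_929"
1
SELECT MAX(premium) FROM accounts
True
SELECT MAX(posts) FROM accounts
306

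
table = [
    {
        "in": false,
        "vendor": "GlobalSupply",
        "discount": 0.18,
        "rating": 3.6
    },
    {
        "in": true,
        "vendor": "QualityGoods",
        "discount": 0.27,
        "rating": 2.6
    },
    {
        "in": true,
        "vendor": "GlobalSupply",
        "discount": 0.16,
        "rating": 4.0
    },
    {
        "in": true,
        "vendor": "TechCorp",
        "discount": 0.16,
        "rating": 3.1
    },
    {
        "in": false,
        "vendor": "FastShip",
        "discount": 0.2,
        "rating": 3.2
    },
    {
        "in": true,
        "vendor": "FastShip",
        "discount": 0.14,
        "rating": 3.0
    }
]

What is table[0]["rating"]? 3.6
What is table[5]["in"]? True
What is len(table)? 6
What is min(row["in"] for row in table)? False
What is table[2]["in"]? True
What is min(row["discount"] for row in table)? 0.14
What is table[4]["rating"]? 3.2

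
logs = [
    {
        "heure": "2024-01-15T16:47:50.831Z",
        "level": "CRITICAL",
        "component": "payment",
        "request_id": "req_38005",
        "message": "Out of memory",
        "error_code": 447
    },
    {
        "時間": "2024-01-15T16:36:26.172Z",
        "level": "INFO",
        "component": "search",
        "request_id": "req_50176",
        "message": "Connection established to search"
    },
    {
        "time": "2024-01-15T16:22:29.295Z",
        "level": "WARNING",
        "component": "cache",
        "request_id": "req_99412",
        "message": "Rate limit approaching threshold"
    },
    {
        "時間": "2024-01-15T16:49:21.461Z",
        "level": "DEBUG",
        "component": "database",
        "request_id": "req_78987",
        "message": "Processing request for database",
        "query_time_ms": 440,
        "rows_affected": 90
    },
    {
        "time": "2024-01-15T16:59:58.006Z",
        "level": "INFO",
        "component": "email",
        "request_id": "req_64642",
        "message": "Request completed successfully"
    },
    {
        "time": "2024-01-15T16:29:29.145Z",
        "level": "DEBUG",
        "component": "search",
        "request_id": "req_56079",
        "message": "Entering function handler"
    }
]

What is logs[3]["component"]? "database"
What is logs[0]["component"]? "payment"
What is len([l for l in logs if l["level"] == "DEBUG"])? 2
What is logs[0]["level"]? "CRITICAL"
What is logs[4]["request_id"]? "req_64642"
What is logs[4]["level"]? "INFO"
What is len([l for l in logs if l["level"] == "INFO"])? 2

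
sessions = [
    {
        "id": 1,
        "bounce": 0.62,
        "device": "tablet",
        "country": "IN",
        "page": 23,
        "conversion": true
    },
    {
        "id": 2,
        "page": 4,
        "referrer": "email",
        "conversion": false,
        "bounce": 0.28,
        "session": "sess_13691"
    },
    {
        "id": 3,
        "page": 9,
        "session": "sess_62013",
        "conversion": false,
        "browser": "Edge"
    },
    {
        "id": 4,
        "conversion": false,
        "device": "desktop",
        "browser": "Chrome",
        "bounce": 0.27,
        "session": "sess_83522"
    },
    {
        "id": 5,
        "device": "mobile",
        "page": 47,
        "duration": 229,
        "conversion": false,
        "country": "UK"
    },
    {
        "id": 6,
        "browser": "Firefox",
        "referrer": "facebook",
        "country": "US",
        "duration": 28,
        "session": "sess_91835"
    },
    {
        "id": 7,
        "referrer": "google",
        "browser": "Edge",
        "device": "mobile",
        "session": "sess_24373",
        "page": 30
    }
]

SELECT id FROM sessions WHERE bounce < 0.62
[2, 4]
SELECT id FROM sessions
[1, 2, 3, 4, 5, 6, 7]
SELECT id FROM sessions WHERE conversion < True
[2, 3, 4, 5]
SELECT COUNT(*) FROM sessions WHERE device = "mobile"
2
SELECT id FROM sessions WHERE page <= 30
[1, 2, 3, 7]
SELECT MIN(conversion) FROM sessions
False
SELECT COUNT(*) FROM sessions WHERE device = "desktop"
1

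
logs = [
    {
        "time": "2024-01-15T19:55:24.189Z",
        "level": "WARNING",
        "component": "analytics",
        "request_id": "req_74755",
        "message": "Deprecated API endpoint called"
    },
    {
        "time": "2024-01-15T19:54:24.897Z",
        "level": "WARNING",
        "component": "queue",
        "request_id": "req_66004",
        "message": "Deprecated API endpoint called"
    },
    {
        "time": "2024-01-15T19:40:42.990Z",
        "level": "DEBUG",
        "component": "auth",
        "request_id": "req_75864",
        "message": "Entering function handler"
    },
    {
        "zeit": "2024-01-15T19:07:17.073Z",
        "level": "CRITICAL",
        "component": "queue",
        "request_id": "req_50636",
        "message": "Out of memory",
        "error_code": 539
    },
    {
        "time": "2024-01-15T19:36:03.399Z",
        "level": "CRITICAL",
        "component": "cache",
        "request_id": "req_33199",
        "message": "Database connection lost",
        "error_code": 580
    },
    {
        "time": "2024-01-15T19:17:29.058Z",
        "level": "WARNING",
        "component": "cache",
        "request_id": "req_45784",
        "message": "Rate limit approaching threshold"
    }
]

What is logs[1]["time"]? "2024-01-15T19:54:24.897Z"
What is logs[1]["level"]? "WARNING"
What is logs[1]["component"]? "queue"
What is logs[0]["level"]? "WARNING"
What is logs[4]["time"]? "2024-01-15T19:36:03.399Z"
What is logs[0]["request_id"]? "req_74755"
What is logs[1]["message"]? "Deprecated API endpoint called"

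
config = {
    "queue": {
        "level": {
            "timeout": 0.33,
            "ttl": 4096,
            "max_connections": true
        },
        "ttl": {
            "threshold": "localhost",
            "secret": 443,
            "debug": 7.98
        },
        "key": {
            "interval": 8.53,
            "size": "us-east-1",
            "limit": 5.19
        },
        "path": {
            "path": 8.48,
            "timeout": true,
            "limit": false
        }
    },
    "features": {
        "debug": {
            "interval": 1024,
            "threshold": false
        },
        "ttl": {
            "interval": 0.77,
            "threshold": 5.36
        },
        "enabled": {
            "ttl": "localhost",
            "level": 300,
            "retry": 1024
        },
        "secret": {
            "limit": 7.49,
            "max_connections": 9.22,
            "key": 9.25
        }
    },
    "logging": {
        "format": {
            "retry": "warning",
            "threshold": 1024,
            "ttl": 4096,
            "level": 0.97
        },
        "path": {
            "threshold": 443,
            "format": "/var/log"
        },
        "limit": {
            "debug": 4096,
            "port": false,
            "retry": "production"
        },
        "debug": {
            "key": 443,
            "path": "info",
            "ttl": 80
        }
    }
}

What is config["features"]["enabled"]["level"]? 300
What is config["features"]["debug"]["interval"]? 1024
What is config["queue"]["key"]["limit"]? 5.19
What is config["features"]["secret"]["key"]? 9.25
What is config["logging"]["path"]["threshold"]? 443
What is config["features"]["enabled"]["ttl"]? "localhost"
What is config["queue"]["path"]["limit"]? False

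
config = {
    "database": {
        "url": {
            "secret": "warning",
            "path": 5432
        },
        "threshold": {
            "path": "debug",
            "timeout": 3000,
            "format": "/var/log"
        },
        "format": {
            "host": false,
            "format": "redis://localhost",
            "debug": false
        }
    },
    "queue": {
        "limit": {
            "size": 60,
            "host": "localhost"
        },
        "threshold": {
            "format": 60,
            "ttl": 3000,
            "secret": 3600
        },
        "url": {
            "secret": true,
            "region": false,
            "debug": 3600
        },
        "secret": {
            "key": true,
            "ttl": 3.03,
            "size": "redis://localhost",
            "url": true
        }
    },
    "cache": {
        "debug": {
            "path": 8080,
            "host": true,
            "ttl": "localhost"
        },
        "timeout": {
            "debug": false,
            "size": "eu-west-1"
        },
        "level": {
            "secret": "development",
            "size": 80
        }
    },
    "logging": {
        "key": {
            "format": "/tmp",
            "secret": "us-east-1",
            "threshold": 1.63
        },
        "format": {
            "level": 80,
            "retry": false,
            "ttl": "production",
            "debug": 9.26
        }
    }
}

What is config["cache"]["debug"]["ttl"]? "localhost"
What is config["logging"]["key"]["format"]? "/tmp"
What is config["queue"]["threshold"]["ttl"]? 3000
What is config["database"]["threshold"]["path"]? "debug"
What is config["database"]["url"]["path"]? 5432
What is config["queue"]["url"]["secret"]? True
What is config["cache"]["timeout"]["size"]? "eu-west-1"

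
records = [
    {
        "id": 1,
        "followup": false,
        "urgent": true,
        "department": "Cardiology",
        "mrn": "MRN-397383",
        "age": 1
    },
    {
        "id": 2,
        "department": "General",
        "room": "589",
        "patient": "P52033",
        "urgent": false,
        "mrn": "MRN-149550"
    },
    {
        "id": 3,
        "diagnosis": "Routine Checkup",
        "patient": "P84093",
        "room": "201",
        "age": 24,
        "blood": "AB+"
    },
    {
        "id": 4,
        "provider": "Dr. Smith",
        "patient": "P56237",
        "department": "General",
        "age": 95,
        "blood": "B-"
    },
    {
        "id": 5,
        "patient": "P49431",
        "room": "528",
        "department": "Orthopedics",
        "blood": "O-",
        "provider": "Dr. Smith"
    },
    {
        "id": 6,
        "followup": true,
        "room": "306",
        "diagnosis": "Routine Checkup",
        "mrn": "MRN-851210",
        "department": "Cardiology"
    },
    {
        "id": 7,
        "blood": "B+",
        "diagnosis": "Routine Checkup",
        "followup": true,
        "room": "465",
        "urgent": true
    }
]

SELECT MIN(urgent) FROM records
False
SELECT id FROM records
[1, 2, 3, 4, 5, 6, 7]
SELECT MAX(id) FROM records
7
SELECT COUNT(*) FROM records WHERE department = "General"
2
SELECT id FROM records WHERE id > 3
[4, 5, 6, 7]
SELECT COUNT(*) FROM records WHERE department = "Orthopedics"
1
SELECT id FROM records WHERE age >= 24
[3, 4]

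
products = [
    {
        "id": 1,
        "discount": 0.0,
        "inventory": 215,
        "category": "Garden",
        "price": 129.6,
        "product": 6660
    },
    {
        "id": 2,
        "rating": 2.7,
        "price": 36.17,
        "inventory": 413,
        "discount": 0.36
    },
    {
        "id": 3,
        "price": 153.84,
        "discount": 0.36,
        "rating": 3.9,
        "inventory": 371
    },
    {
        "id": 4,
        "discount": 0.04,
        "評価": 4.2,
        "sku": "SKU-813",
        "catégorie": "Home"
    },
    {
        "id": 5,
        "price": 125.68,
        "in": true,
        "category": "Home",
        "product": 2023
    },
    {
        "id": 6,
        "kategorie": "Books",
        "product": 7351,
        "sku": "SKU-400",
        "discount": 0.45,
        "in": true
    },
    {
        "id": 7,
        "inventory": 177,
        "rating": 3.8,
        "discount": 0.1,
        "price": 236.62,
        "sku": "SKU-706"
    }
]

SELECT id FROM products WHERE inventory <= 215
[1, 7]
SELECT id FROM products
[1, 2, 3, 4, 5, 6, 7]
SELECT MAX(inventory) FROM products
413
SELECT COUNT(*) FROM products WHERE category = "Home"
1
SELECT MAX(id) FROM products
7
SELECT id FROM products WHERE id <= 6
[1, 2, 3, 4, 5, 6]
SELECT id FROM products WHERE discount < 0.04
[1]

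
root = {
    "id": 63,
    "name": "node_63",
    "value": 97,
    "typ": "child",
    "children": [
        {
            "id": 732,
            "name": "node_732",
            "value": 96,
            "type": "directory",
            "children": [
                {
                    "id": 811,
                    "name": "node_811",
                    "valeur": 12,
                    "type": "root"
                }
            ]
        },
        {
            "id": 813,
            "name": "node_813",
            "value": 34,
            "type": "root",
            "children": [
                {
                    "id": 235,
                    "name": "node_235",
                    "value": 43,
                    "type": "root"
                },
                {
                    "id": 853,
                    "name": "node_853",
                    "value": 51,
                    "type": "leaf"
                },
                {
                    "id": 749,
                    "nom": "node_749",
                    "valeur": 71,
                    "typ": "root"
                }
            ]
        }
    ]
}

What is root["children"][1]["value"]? 34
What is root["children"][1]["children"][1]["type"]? "leaf"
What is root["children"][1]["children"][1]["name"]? "node_853"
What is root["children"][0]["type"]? "directory"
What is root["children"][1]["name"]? "node_813"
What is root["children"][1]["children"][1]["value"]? 51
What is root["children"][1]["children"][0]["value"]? 43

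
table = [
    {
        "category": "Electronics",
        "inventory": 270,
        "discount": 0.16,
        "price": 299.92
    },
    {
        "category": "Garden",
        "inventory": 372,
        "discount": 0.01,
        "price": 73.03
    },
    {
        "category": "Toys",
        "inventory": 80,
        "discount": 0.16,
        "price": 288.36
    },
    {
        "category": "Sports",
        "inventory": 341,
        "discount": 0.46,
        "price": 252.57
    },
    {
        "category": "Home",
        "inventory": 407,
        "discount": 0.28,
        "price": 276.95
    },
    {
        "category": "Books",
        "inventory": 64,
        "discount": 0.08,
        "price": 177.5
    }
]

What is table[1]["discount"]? 0.01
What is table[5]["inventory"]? 64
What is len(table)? 6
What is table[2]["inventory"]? 80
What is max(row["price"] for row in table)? 299.92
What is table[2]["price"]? 288.36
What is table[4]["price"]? 276.95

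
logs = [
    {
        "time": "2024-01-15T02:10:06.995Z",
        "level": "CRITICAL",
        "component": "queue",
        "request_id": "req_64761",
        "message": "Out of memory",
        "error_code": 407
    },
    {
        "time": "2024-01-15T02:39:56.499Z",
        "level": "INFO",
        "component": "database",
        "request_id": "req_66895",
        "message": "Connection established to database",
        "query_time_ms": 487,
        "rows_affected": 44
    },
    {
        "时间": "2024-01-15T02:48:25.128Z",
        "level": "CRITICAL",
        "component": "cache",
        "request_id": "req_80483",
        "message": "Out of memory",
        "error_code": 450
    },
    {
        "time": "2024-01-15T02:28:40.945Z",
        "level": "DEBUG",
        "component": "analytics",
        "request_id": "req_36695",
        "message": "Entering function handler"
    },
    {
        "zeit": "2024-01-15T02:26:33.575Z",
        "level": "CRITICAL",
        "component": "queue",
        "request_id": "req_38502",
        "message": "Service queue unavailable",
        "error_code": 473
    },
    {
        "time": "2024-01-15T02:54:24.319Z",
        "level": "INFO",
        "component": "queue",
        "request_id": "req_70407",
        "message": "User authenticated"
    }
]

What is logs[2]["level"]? "CRITICAL"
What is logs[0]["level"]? "CRITICAL"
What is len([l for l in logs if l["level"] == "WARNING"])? 0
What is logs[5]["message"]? "User authenticated"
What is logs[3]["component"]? "analytics"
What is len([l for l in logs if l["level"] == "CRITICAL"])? 3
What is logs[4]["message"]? "Service queue unavailable"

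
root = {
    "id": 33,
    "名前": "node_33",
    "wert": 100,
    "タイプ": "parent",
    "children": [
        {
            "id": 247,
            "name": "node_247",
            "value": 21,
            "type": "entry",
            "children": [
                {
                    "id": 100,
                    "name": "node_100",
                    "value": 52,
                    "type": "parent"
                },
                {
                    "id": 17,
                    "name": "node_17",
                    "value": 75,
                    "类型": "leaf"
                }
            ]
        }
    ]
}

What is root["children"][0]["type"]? "entry"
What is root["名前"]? "node_33"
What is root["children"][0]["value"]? 21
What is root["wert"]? 100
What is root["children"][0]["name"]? "node_247"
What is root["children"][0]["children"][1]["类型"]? "leaf"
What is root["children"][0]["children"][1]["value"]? 75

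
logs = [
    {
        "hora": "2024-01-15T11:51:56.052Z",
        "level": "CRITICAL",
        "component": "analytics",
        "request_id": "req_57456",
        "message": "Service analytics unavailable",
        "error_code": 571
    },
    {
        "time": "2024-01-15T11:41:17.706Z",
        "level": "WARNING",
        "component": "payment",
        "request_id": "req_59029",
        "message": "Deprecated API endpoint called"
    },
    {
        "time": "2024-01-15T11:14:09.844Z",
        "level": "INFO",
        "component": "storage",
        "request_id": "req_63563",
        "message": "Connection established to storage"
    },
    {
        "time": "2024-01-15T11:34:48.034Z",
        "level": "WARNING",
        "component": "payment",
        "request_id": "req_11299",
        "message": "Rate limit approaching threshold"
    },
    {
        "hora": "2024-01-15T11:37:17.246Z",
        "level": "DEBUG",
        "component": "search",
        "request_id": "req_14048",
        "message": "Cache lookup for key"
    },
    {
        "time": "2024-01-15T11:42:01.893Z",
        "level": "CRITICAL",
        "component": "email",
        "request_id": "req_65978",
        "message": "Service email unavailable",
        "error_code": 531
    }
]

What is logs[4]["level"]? "DEBUG"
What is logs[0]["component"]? "analytics"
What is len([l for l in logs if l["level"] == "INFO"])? 1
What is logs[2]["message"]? "Connection established to storage"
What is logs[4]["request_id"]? "req_14048"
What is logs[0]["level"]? "CRITICAL"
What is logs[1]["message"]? "Deprecated API endpoint called"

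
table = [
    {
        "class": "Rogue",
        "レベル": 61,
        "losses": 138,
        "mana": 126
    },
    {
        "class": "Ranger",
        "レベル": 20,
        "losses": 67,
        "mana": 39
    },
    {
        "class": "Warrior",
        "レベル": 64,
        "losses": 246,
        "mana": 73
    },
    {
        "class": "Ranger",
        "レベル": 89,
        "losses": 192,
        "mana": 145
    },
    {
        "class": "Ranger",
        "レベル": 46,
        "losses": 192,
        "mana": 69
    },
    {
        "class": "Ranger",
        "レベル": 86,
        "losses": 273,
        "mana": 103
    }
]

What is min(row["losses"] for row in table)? 67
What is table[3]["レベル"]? 89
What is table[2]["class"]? "Warrior"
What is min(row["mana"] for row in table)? 39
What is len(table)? 6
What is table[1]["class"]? "Ranger"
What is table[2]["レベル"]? 64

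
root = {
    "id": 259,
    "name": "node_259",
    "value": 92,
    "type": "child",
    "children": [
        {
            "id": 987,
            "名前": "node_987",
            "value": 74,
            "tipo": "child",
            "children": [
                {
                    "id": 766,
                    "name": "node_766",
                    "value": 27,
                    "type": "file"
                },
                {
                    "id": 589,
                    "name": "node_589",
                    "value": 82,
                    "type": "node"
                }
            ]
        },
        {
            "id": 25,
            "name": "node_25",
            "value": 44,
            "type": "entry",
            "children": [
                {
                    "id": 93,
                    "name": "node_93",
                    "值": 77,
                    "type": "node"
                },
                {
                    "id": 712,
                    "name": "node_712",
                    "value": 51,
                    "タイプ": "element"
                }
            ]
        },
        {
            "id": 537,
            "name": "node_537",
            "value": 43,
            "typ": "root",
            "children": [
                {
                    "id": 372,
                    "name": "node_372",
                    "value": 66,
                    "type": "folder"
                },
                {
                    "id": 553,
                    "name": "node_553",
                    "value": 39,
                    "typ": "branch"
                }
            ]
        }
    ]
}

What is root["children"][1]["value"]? 44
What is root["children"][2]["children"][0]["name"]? "node_372"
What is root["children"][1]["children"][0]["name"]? "node_93"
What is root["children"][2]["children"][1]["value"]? 39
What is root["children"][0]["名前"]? "node_987"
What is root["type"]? "child"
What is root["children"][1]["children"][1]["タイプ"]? "element"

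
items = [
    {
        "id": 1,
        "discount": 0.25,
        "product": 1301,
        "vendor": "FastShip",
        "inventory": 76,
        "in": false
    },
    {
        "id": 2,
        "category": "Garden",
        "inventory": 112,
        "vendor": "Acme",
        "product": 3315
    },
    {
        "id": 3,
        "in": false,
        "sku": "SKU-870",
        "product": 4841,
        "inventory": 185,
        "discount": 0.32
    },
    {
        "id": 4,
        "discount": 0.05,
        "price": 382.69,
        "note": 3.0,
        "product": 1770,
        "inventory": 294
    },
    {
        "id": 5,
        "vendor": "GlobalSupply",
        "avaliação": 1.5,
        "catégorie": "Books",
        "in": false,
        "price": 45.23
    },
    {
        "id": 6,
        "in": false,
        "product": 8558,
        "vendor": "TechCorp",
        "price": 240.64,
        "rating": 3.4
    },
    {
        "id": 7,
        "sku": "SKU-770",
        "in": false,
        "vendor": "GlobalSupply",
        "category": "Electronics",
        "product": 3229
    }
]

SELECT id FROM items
[1, 2, 3, 4, 5, 6, 7]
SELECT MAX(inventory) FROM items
294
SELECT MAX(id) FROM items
7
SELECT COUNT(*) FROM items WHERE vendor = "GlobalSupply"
2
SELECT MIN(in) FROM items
False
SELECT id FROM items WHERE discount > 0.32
[]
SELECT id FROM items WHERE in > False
[]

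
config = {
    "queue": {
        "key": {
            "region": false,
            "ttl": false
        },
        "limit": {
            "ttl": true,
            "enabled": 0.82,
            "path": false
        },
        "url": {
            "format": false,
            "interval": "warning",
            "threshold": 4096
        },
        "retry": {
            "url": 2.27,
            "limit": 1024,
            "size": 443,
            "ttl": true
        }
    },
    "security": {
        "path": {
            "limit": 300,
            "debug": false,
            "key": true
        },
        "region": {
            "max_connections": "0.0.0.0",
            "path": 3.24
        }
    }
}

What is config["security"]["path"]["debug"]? False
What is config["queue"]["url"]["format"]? False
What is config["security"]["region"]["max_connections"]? "0.0.0.0"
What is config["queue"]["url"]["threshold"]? 4096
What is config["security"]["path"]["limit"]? 300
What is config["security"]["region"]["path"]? 3.24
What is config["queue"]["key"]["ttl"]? False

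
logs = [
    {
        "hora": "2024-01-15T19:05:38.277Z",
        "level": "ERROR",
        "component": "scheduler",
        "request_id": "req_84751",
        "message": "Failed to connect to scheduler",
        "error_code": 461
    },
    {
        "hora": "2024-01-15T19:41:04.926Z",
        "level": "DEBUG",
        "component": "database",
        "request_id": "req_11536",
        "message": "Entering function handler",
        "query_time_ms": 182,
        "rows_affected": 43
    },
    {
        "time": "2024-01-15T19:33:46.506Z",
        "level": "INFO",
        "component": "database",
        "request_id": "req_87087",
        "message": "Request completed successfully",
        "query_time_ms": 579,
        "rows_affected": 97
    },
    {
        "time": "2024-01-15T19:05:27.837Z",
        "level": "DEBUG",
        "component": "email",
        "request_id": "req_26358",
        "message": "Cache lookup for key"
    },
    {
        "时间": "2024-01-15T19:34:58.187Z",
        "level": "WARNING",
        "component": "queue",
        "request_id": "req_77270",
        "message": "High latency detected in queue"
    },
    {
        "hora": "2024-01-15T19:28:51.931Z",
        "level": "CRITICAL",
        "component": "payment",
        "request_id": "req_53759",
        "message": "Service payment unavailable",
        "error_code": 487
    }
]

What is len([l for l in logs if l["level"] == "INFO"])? 1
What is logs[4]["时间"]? "2024-01-15T19:34:58.187Z"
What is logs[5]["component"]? "payment"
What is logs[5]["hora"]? "2024-01-15T19:28:51.931Z"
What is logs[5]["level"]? "CRITICAL"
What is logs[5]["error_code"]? 487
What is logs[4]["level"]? "WARNING"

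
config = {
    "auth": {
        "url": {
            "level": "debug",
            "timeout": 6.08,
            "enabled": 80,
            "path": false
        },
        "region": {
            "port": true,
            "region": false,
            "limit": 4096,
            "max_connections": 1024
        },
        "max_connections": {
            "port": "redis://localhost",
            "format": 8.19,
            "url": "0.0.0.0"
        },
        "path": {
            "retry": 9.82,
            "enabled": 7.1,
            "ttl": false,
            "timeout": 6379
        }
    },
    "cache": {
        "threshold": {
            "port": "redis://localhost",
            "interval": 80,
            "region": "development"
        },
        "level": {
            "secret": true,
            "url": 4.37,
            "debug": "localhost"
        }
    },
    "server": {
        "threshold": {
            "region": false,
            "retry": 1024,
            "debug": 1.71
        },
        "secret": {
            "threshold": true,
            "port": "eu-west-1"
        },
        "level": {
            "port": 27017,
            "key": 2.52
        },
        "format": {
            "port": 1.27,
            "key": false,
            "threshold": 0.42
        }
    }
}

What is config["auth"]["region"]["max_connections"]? 1024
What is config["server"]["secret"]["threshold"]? True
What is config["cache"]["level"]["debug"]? "localhost"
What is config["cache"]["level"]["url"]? 4.37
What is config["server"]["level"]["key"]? 2.52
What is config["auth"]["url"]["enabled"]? 80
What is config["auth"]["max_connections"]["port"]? "redis://localhost"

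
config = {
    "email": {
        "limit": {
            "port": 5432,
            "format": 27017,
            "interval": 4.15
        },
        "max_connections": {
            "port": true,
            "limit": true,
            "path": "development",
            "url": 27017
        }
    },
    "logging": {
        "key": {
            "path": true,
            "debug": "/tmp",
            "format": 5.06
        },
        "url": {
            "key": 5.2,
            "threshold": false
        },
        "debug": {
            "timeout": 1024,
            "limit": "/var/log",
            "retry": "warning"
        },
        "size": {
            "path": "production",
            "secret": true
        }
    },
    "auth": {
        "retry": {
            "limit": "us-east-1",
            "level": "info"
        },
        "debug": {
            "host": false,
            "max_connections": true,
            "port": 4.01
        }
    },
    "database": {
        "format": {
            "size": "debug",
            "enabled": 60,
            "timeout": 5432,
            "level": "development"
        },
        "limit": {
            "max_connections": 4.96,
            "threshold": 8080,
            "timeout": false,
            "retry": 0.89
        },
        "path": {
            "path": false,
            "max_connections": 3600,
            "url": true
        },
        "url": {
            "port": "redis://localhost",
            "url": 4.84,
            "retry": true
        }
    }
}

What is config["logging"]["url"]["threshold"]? False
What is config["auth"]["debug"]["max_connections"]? True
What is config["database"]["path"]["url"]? True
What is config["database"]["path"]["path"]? False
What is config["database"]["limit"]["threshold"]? 8080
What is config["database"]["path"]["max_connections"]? 3600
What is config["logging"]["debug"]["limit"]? "/var/log"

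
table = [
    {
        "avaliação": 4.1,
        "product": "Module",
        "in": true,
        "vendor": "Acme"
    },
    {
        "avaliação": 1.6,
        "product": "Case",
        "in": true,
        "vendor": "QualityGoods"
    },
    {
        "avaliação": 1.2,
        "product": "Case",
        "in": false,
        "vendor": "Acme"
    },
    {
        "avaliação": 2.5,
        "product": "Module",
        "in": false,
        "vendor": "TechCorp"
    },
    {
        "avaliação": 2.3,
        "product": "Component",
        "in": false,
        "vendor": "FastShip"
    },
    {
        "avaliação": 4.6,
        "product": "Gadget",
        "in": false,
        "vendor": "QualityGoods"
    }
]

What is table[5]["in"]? False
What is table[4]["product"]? "Component"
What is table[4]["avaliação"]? 2.3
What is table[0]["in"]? True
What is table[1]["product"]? "Case"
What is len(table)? 6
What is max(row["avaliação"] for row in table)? 4.6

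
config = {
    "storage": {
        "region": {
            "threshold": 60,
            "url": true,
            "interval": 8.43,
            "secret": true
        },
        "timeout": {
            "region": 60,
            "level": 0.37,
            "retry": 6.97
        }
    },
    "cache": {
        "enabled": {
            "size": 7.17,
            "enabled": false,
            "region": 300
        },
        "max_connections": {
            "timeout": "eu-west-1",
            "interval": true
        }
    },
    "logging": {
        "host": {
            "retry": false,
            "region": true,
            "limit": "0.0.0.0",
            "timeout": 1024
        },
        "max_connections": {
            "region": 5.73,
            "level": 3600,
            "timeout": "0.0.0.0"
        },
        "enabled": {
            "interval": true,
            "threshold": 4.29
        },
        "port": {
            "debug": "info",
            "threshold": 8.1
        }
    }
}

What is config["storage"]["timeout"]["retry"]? 6.97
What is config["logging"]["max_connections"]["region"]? 5.73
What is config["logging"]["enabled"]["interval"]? True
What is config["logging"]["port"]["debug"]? "info"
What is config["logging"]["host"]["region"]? True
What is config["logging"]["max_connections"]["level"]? 3600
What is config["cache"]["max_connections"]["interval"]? True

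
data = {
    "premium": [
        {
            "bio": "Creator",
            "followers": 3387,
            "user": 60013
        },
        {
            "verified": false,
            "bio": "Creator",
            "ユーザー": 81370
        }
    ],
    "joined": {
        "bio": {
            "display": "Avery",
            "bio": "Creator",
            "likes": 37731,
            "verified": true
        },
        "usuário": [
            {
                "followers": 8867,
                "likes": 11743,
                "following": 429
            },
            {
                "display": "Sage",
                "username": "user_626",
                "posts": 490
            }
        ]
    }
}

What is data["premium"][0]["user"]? 60013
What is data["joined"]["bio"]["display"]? "Avery"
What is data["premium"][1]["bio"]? "Creator"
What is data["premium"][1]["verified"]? False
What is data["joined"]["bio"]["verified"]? True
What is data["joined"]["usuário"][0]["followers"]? 8867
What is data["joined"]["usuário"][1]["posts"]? 490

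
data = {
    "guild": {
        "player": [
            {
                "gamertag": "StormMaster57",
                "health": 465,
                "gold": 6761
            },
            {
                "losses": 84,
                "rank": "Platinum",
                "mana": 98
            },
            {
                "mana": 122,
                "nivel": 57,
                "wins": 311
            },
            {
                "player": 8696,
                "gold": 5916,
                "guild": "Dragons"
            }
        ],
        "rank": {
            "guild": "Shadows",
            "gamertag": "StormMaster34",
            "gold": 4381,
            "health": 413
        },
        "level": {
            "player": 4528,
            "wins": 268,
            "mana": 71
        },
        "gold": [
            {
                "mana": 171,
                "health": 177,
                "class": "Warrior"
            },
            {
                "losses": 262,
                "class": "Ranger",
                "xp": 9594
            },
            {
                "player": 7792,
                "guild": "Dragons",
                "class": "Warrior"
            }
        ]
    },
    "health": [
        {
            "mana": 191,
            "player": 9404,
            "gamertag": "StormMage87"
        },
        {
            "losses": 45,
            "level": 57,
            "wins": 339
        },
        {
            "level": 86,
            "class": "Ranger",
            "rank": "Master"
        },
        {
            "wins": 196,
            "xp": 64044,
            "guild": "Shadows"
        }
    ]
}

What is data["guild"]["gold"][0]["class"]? "Warrior"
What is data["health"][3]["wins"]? 196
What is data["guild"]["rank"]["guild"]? "Shadows"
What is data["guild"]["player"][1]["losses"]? 84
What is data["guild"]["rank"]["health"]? 413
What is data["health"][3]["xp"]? 64044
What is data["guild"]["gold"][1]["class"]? "Ranger"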